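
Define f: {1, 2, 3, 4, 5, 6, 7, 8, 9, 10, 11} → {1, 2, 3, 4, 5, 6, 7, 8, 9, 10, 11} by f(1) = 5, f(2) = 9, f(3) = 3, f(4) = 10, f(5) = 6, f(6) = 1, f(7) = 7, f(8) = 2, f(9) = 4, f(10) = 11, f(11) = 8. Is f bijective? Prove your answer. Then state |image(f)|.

11

The values 5, 9, 3, 10, 6, 1, 7, 2, 4, 11, 8 are a permutation of {1, 2, 3, 4, 5, 6, 7, 8, 9, 10, 11}: each element appears exactly once.
So f is injective and surjective, hence bijective.
The image of f is {1, 2, 3, 4, 5, 6, 7, 8, 9, 10, 11}, which has 11 elements.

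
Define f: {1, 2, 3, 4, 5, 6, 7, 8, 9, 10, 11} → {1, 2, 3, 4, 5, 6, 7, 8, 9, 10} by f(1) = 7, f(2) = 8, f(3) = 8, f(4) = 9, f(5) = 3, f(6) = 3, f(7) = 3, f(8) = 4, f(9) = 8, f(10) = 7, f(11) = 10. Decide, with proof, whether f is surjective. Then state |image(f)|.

No element maps to 1, so f is not surjective.
The image of f is {3, 4, 7, 8, 9, 10}, which has 6 elements.

6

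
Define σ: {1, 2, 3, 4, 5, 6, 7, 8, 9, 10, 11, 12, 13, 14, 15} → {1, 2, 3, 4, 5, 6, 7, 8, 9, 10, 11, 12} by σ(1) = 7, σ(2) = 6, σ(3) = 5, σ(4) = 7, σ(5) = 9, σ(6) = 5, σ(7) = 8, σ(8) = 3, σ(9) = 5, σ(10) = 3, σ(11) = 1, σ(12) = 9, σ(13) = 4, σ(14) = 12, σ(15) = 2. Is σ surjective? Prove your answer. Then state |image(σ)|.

No element maps to 10, so σ is not surjective.
The image of σ is {1, 2, 3, 4, 5, 6, 7, 8, 9, 12}, which has 10 elements.

10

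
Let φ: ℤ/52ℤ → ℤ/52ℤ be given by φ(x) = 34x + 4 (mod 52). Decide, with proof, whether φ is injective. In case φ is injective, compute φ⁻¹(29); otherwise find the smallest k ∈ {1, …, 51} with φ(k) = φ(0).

26

We have gcd(34, 52) = 2 > 1. Taking u = 0 and v = 26: φ(0) = 4 and φ(26) = 34·26 + 4 = 888 ≡ 4 (mod 52).
So φ(0) = φ(26) while 0 ≠ 26, thus φ is not injective.
Since φ is not injective, we find the least positive k with φ(k) = φ(0): this means 34k ≡ 0 (mod 52), i.e. 52 ∣ 34k. Since gcd(34, 52) = 2, dividing through by 2 this holds exactly when 26 ∣ 17k, and as gcd(17, 26) = 1, exactly when 26 ∣ k.
The smallest positive such k is 26.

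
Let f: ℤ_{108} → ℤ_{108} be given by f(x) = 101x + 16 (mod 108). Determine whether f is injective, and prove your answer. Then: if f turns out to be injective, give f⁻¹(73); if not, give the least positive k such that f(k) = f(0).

Suppose f(a) = f(b) in ℤ_{108}. Then 101a + 16 ≡ 101b + 16 (mod 108), hence 101(a − b) ≡ 0 (mod 108).
Since gcd(101, 108) = 1, 101 is invertible modulo 108, hence a − b ≡ 0 (mod 108), i.e. a = b.
Thus f is injective.
We now compute 101⁻¹ mod 108 explicitly. Euclid's algorithm: 108 = 1·101 + 7, 101 = 14·7 + 3, 7 = 2·3 + 1; back-substituting gives 1 = 77·101 − 72·108, so 101⁻¹ ≡ 77 (mod 108).
Since f is injective, we compute f⁻¹(73): solve 101x + 16 ≡ 73 (mod 108), i.e. 101x ≡ 57 (mod 108).
Multiplying by 101⁻¹ = 77 gives x ≡ 77·57 = 4389 = 40·108 + 69 ≡ 69 (mod 108).
Check: f(69) = 101·69 + 16 = 6985 = 64·108 + 73 ≡ 73 (mod 108).

69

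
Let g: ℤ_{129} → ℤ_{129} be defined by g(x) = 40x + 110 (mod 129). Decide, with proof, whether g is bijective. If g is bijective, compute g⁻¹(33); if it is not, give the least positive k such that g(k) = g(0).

If g(a) = g(b), then 40a ≡ 40b (mod 129). Because gcd(40, 129) = 1, we may cancel 40 to get a ≡ b (mod 129).
We now compute 40⁻¹ mod 129 explicitly. Euclid's algorithm: 129 = 3·40 + 9, 40 = 4·9 + 4, 9 = 2·4 + 1; back-substituting gives 1 = 100·40 − 31·129, so 40⁻¹ ≡ 100 (mod 129).
Then y ↦ 100(y − 110) is a two-sided inverse to g, so every y ∈ ℤ_{129} has a preimage.
So g is bijective.
Since g is bijective, we compute g⁻¹(33): solve 40x + 110 ≡ 33 (mod 129), i.e. 40x ≡ 52 (mod 129).
Multiplying by 40⁻¹ = 100 gives x ≡ 100·52 = 5200 = 40·129 + 40 ≡ 40 (mod 129).
Check: g(40) = 40·40 + 110 = 1710 = 13·129 + 33 ≡ 33 (mod 129).

40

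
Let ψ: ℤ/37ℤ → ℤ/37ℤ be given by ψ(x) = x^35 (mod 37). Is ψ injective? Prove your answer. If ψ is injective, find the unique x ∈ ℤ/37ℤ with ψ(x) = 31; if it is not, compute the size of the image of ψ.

6

Since 37 is prime, the nonzero elements of ℤ/37ℤ form a cyclic group of order 36.
As gcd(35, 36) = 1, raising to the 35th power is a bijection on this group: if x_1^35 ≡ x_2^35 then (x_1x_2^{−1})^35 = 1, and the only element of order dividing gcd(35, 36) = 1 is 1, so x_1 = x_2.
With ψ(0) = 0 this makes ψ injective on all of ℤ/37ℤ, hence bijective (finite equal-size domain and codomain). In particular ψ is injective.
Since ψ is injective, we find the preimage of 31. The inverse of x ↦ x^35 on (ℤ/37ℤ)^× is x ↦ x^35, because 35·35 = 1225 = 34·36 + 1 ≡ 1 (mod 36) and x^{36} = 1 for x ≠ 0 (Fermat). So ψ⁻¹(31) = 31^35 mod 37.
Repeated squaring mod 37: 31^1 ≡ 31, 31^2 ≡ 31² = 961 ≡ 36, 31^4 ≡ 36² = 1296 ≡ 1, 31^8 ≡ 1² = 1, 31^16 ≡ 1² = 1, 31^32 ≡ 1² = 1. Since 35 = 32 + 2 + 1, 31^35 ≡ 1·36·31: 1·36 = 36, then 36·31 = 1116 ≡ 6. So 31^35 ≡ 6 (mod 37).
Hence ψ⁻¹(31) = 6.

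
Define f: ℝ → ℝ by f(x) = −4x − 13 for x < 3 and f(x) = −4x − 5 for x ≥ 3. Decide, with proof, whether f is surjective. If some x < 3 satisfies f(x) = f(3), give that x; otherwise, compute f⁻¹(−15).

Both pieces are strictly decreasing (slopes −4 and −4), so each is injective on its own interval.
The left piece maps (−∞, 3) onto (−25, ∞); the right piece maps [3, ∞) onto (−∞, −17].
The union (−25, ∞) ∪ (−∞, −17] covers ℝ, so f is surjective.
For the follow-up: the images overlap, so an x < 3 with f(x) = f(3) exists. f(3) = −17; solving −4x − 13 = −17 for x < 3 gives x = (−17 + 13)/(−4) = 1.

1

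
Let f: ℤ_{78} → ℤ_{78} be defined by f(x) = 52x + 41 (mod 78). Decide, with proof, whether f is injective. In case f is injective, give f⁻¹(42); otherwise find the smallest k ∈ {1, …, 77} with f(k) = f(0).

We have gcd(52, 78) = 26 > 1. Taking u = 0 and v = 3: f(0) = 41 and f(3) = 52·3 + 41 = 197 ≡ 41 (mod 78).
So f(0) = f(3) while 0 ≠ 3, hence f is not injective.
Since f is not injective, we find the least positive k with f(k) = f(0): this means 52k ≡ 0 (mod 78), i.e. 78 ∣ 52k. Since gcd(52, 78) = 26, dividing through by 26 this holds exactly when 3 ∣ 2k, and as gcd(2, 3) = 1, exactly when 3 ∣ k.
The smallest positive such k is 3.

3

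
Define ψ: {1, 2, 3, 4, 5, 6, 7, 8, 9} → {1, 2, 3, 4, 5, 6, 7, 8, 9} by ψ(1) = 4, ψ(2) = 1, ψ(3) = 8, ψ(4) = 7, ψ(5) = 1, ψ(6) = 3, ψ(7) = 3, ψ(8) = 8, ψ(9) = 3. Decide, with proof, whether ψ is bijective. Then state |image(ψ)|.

5

ψ(2) = 1 = ψ(5) with 2 ≠ 5, so ψ is not injective, hence not bijective.
The image of ψ is {1, 3, 4, 7, 8}, which has 5 elements.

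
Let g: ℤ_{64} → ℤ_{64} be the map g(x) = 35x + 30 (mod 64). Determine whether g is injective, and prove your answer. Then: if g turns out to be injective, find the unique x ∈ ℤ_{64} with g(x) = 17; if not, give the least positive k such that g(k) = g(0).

Recall that g is injective if g(a) = g(b) implies a = b.
Suppose g(a) = g(b) in ℤ_{64}. Then 35a + 30 ≡ 35b + 30 (mod 64), therefore 35(a − b) ≡ 0 (mod 64).
Since gcd(35, 64) = 1, 35 is invertible modulo 64, hence a − b ≡ 0 (mod 64), i.e. a = b.
Hence g is injective.
We now compute 35⁻¹ mod 64 explicitly. Euclid's algorithm: 64 = 1·35 + 29, 35 = 1·29 + 6, 29 = 4·6 + 5, 6 = 1·5 + 1; back-substituting gives 1 = 11·35 − 6·64, so 35⁻¹ ≡ 11 (mod 64).
Since g is injective, we find g⁻¹(17): we need 35x ≡ 17 − 30 ≡ 51 (mod 64). Using 35⁻¹ = 11: x ≡ 11·51 = 561 = 8·64 + 49, so x = 49.
Check: g(49) = 35·49 + 30 = 1745 = 27·64 + 17 ≡ 17 (mod 64).

49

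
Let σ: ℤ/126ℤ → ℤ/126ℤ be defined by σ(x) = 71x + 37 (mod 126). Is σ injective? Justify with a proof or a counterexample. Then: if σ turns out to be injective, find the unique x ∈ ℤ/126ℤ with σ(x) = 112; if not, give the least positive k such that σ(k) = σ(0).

33

By definition, injectivity means: for all a, b in the domain, σ(a) = σ(b) implies a = b.
If σ(a) = σ(b), then 71a ≡ 71b (mod 126). Because gcd(71, 126) = 1, we may cancel 71 to get a ≡ b (mod 126).
Therefore σ is injective.
We now compute 71⁻¹ mod 126 explicitly. Euclid's algorithm: 126 = 1·71 + 55, 71 = 1·55 + 16, 55 = 3·16 + 7, 16 = 2·7 + 2, 7 = 3·2 + 1; back-substituting gives 1 = 71·71 − 40·126, so 71⁻¹ ≡ 71 (mod 126).
Since σ is injective, we compute σ⁻¹(112): solve 71x + 37 ≡ 112 (mod 126), i.e. 71x ≡ 75 (mod 126).
Multiplying by 71⁻¹ = 71 gives x ≡ 71·75 = 5325 = 42·126 + 33 ≡ 33 (mod 126).
Check: σ(33) = 71·33 + 37 = 2380 = 18·126 + 112 ≡ 112 (mod 126).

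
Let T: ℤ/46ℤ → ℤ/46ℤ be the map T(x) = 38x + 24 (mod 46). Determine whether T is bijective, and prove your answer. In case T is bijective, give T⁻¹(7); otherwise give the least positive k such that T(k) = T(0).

23

By definition, T is injective if T(x_1) = T(x_2) implies x_1 = x_2.
We have gcd(38, 46) = 2 > 1. Taking x_1 = 0 and x_2 = 23: T(0) = 24 and T(23) = 38·23 + 24 = 898 ≡ 24 (mod 46).
So T(0) = T(23) while 0 ≠ 23, hence T is not injective, hence not bijective.
Since T is not bijective, we find the least positive k with T(k) = T(0): this means 38k ≡ 0 (mod 46), i.e. 46 ∣ 38k. Since gcd(38, 46) = 2, dividing through by 2 this holds exactly when 23 ∣ 19k, and as gcd(19, 23) = 1, exactly when 23 ∣ k.
The smallest positive such k is 23.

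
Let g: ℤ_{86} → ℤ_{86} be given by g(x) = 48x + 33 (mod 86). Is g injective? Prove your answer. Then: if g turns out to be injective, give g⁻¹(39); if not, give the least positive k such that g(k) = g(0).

Recall: g is injective if g(a) = g(b) implies a = b.
We have gcd(48, 86) = 2 > 1. Taking a = 0 and b = 43: g(0) = 33 and g(43) = 48·43 + 33 = 2097 ≡ 33 (mod 86).
So g(0) = g(43) while 0 ≠ 43, therefore g is not injective.
Since g is not injective, we find the least positive k with g(k) = g(0): this means 48k ≡ 0 (mod 86), i.e. 86 ∣ 48k. Since gcd(48, 86) = 2, dividing through by 2 this holds exactly when 43 ∣ 24k, and as gcd(24, 43) = 1, exactly when 43 ∣ k.
The smallest positive such k is 43.

43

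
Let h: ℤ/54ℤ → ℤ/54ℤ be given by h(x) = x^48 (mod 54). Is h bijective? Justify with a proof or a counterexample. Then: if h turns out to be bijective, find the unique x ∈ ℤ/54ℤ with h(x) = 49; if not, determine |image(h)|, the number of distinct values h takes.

h(0) = 0^48 = 0.
h(6): Repeated squaring mod 54: 6^1 ≡ 6, 6^2 ≡ 6² = 36, 6^4 ≡ 36² = 1296 ≡ 0, 6^8 ≡ 0² = 0, 6^16 ≡ 0² = 0, 6^32 ≡ 0² = 0. Since 48 = 32 + 16, 6^48 ≡ 0·0: 0·0 = 0. So 6^48 ≡ 0 (mod 54).
So h(0) = h(6) = 0 while 0 ≠ 6, so h is not injective, hence not bijective.
Since h is not bijective, we determine |image(h)|. Computing x^48 mod 54 for each x (by repeated squaring, reducing mod 54 at every step), the values h(0), h(1), …, h(53) are: 0, 1, 46, 27, 10, 37, 0, 19, 28, 27, 28, 19, 0, 37, 10, 27, 46, 1, 0, 1, 46, 27, 10, 37, 0, 19, 28, 27, 28, 19, 0, 37, 10, 27, 46, 1, 0, 1, 46, 27, 10, 37, 0, 19, 28, 27, 28, 19, 0, 37, 10, 27, 46, 1.
The distinct values are {0, 1, 10, 19, 27, 28, 37, 46}; there are 8 of them.

8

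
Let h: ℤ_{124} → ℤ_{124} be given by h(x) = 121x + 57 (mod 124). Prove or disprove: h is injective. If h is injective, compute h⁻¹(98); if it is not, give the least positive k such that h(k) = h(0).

Recall that h is injective when h(x_1) = h(x_2) forces x_1 = x_2.
Suppose h(x_1) = h(x_2) in ℤ_{124}. Then 121x_1 + 57 ≡ 121x_2 + 57 (mod 124), so 121(x_1 − x_2) ≡ 0 (mod 124).
Since gcd(121, 124) = 1, 121 is invertible modulo 124, so x_1 − x_2 ≡ 0 (mod 124), i.e. x_1 = x_2.
Thus h is injective.
We now compute 121⁻¹ mod 124 explicitly. Euclid's algorithm: 124 = 1·121 + 3, 121 = 40·3 + 1; back-substituting gives 1 = 41·121 − 40·124, so 121⁻¹ ≡ 41 (mod 124).
Since h is injective, we find h⁻¹(98): we need 121x ≡ 98 − 57 ≡ 41 (mod 124). Using 121⁻¹ = 41: x ≡ 41·41 = 1681 = 13·124 + 69, so x = 69.
Check: h(69) = 121·69 + 57 = 8406 = 67·124 + 98 ≡ 98 (mod 124).

69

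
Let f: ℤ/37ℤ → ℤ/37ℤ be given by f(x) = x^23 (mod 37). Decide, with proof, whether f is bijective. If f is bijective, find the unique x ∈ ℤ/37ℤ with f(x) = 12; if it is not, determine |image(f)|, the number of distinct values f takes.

33

Since 37 is prime, the nonzero elements of ℤ/37ℤ form a cyclic group of order 36.
As gcd(23, 36) = 1, raising to the 23rd power is a bijection on this group: if s^23 ≡ t^23 then (st^{−1})^23 = 1, and the only element of order dividing gcd(23, 36) = 1 is 1, so s = t.
With f(0) = 0 this makes f injective on all of ℤ/37ℤ, hence bijective (finite equal-size domain and codomain). In particular f is bijective.
Since f is bijective, we find the preimage of 12. The inverse of x ↦ x^23 on (ℤ/37ℤ)^× is x ↦ x^11, because 23·11 = 253 = 7·36 + 1 ≡ 1 (mod 36) and x^{36} = 1 for x ≠ 0 (Fermat). So f⁻¹(12) = 12^11 mod 37.
Repeated squaring mod 37: 12^1 ≡ 12, 12^2 ≡ 12² = 144 ≡ 33, 12^4 ≡ 33² = 1089 ≡ 16, 12^8 ≡ 16² = 256 ≡ 34. Since 11 = 8 + 2 + 1, 12^11 ≡ 34·33·12: 34·33 = 1122 ≡ 12, then 12·12 = 144 ≡ 33. So 12^11 ≡ 33 (mod 37).
Hence f⁻¹(12) = 33.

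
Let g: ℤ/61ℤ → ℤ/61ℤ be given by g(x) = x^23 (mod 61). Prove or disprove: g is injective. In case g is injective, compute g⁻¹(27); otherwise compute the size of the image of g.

3

Since 61 is prime, the nonzero elements of ℤ/61ℤ form a cyclic group of order 60.
As gcd(23, 60) = 1, raising to the 23rd power is a bijection on this group: if a^23 ≡ b^23 then (ab^{−1})^23 = 1, and the only element of order dividing gcd(23, 60) = 1 is 1, so a = b.
With g(0) = 0 this makes g injective on all of ℤ/61ℤ, hence bijective (finite equal-size domain and codomain). In particular g is injective.
Since g is injective, we find the preimage of 27. The inverse of x ↦ x^23 on (ℤ/61ℤ)^× is x ↦ x^47, because 23·47 = 1081 = 18·60 + 1 ≡ 1 (mod 60) and x^{60} = 1 for x ≠ 0 (Fermat). So g⁻¹(27) = 27^47 mod 61.
Repeated squaring mod 61: 27^1 ≡ 27, 27^2 ≡ 27² = 729 ≡ 58, 27^4 ≡ 58² = 3364 ≡ 9, 27^8 ≡ 9² = 81 ≡ 20, 27^16 ≡ 20² = 400 ≡ 34, 27^32 ≡ 34² = 1156 ≡ 58. Since 47 = 32 + 8 + 4 + 2 + 1, 27^47 ≡ 58·20·9·58·27: 58·20 = 1160 ≡ 1, then 1·9 = 9, then 9·58 = 522 ≡ 34, then 34·27 = 918 ≡ 3. So 27^47 ≡ 3 (mod 61).
Hence g⁻¹(27) = 3.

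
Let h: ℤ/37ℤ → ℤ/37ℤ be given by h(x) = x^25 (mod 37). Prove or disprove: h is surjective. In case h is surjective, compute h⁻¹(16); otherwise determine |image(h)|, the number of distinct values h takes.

Since 37 is prime, the nonzero elements of ℤ/37ℤ form a cyclic group of order 36.
As gcd(25, 36) = 1, raising to the 25th power is a bijection on this group: if u^25 ≡ v^25 then (uv^{−1})^25 = 1, and the only element of order dividing gcd(25, 36) = 1 is 1, so u = v.
With h(0) = 0 this makes h injective on all of ℤ/37ℤ, hence bijective (finite equal-size domain and codomain). In particular h is surjective.
Since h is surjective, we find the preimage of 16. The inverse of x ↦ x^25 on (ℤ/37ℤ)^× is x ↦ x^13, because 25·13 = 325 = 9·36 + 1 ≡ 1 (mod 36) and x^{36} = 1 for x ≠ 0 (Fermat). So h⁻¹(16) = 16^13 mod 37.
Repeated squaring mod 37: 16^1 ≡ 16, 16^2 ≡ 16² = 256 ≡ 34, 16^4 ≡ 34² = 1156 ≡ 9, 16^8 ≡ 9² = 81 ≡ 7. Since 13 = 8 + 4 + 1, 16^13 ≡ 7·9·16: 7·9 = 63 ≡ 26, then 26·16 = 416 ≡ 9. So 16^13 ≡ 9 (mod 37).
Hence h⁻¹(16) = 9.

9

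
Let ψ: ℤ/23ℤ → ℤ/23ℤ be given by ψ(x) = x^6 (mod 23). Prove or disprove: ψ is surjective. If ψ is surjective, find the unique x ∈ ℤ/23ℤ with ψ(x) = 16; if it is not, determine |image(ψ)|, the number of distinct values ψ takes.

12

ψ(11): Repeated squaring mod 23: 11^1 ≡ 11, 11^2 ≡ 11² = 121 ≡ 6, 11^4 ≡ 6² = 36 ≡ 13. Since 6 = 4 + 2, 11^6 ≡ 13·6: 13·6 = 78 ≡ 9. So 11^6 ≡ 9 (mod 23).
ψ(12): Repeated squaring mod 23: 12^1 ≡ 12, 12^2 ≡ 12² = 144 ≡ 6, 12^4 ≡ 6² = 36 ≡ 13. Since 6 = 4 + 2, 12^6 ≡ 13·6: 13·6 = 78 ≡ 9. So 12^6 ≡ 9 (mod 23).
So ψ(11) = ψ(12) = 9 while 11 ≠ 12, hence ψ is not injective.
A non-injective map from the 23-element set ℤ/23ℤ to itself takes at most 22 distinct values, so it cannot be surjective. Hence ψ is not surjective.
Since ψ is not surjective, we determine |image(ψ)|. Computing x^6 mod 23 for each x (by repeated squaring, reducing mod 23 at every step), the values ψ(0), ψ(1), …, ψ(22) are: 0, 1, 18, 16, 2, 8, 12, 4, 13, 3, 6, 9, 9, 6, 3, 13, 4, 12, 8, 2, 16, 18, 1.
The distinct values are {0, 1, 2, 3, 4, 6, 8, 9, 12, 13, 16, 18}; there are 12 of them.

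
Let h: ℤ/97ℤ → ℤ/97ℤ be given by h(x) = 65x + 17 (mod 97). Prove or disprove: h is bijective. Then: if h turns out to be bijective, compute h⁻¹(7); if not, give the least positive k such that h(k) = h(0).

Suppose h(x_1) = h(x_2) in ℤ/97ℤ. Then 65x_1 + 17 ≡ 65x_2 + 17 (mod 97), so 65(x_1 − x_2) ≡ 0 (mod 97).
Since gcd(65, 97) = 1, 65 is invertible modulo 97, therefore x_1 − x_2 ≡ 0 (mod 97), i.e. x_1 = x_2.
We now compute 65⁻¹ mod 97 explicitly. Euclid's algorithm: 97 = 1·65 + 32, 65 = 2·32 + 1; back-substituting gives 1 = 3·65 − 2·97, so 65⁻¹ ≡ 3 (mod 97).
Then y ↦ 3(y − 17) is a two-sided inverse to h, so every y ∈ ℤ/97ℤ has a preimage.
Hence h is bijective.
Since h is bijective, we find h⁻¹(7): we need 65x ≡ 7 − 17 ≡ 87 (mod 97). Using 65⁻¹ = 3: x ≡ 3·87 = 261 = 2·97 + 67, so x = 67.
Check: h(67) = 65·67 + 17 = 4372 = 45·97 + 7 ≡ 7 (mod 97).

67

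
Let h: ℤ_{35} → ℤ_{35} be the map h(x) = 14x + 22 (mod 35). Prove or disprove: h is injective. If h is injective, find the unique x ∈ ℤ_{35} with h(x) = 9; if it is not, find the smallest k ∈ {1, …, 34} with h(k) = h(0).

5

We have gcd(14, 35) = 7 > 1. Taking x_1 = 0 and x_2 = 5: h(0) = 22 and h(5) = 14·5 + 22 = 92 ≡ 22 (mod 35).
So h(0) = h(5) while 0 ≠ 5, therefore h is not injective.
Since h is not injective, we find the least positive k with h(k) = h(0): this means 14k ≡ 0 (mod 35), i.e. 35 ∣ 14k. Since gcd(14, 35) = 7, dividing through by 7 this holds exactly when 5 ∣ 2k, and as gcd(2, 5) = 1, exactly when 5 ∣ k.
The smallest positive such k is 5.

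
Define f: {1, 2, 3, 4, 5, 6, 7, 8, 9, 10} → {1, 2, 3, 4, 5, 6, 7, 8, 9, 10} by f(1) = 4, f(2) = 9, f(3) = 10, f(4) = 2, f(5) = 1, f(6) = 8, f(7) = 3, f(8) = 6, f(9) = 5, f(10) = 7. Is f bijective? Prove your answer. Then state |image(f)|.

The values 4, 9, 10, 2, 1, 8, 3, 6, 5, 7 are a permutation of {1, 2, 3, 4, 5, 6, 7, 8, 9, 10}: each element appears exactly once.
So f is injective and surjective, hence bijective.
The image of f is {1, 2, 3, 4, 5, 6, 7, 8, 9, 10}, which has 10 elements.

10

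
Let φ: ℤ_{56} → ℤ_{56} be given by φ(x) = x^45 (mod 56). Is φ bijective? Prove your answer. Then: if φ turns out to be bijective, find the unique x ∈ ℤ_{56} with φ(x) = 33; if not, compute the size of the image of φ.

15

φ(2): Repeated squaring mod 56: 2^1 ≡ 2, 2^2 ≡ 2² = 4, 2^4 ≡ 4² = 16, 2^8 ≡ 16² = 256 ≡ 32, 2^16 ≡ 32² = 1024 ≡ 16, 2^32 ≡ 16² = 256 ≡ 32. Since 45 = 32 + 8 + 4 + 1, 2^45 ≡ 32·32·16·2: 32·32 = 1024 ≡ 16, then 16·16 = 256 ≡ 32, then 32·2 = 64 ≡ 8. So 2^45 ≡ 8 (mod 56).
φ(4): Repeated squaring mod 56: 4^1 ≡ 4, 4^2 ≡ 4² = 16, 4^4 ≡ 16² = 256 ≡ 32, 4^8 ≡ 32² = 1024 ≡ 16, 4^16 ≡ 16² = 256 ≡ 32, 4^32 ≡ 32² = 1024 ≡ 16. Since 45 = 32 + 8 + 4 + 1, 4^45 ≡ 16·16·32·4: 16·16 = 256 ≡ 32, then 32·32 = 1024 ≡ 16, then 16·4 = 64 ≡ 8. So 4^45 ≡ 8 (mod 56).
So φ(2) = φ(4) = 8 while 2 ≠ 4, therefore φ is not injective, hence not bijective.
Since φ is not bijective, we determine |image(φ)|. Computing x^45 mod 56 for each x (by repeated squaring, reducing mod 56 at every step), the values φ(0), φ(1), …, φ(55) are: 0, 1, 8, 27, 8, 13, 48, 7, 8, 1, 48, 43, 48, 13, 0, 15, 8, 41, 8, 27, 48, 21, 8, 15, 48, 1, 48, 27, 0, 29, 8, 55, 8, 41, 48, 35, 8, 29, 48, 15, 48, 41, 0, 43, 8, 13, 8, 55, 48, 49, 8, 43, 48, 29, 48, 55.
The distinct values are {0, 1, 7, 8, 13, 15, 21, 27, 29, 35, 41, 43, 48, 49, 55}; there are 15 of them.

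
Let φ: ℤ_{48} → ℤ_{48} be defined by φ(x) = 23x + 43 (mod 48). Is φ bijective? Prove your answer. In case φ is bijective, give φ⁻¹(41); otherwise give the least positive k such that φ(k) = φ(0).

2

Suppose φ(a) = φ(b) in ℤ_{48}. Then 23a + 43 ≡ 23b + 43 (mod 48), hence 23(a − b) ≡ 0 (mod 48).
Since gcd(23, 48) = 1, 23 is invertible modulo 48, thus a − b ≡ 0 (mod 48), i.e. a = b.
We now compute 23⁻¹ mod 48 explicitly. Euclid's algorithm: 48 = 2·23 + 2, 23 = 11·2 + 1; back-substituting gives 1 = 23·23 − 11·48, so 23⁻¹ ≡ 23 (mod 48).
For any y ∈ ℤ_{48}, x = 23(y − 43) mod 48 satisfies φ(x) = 23·23(y − 43) + 43 ≡ y (since 23·23 ≡ 1 mod 48). So every y has a preimage.
Thus φ is bijective.
Since φ is bijective, we find φ⁻¹(41): we need 23x ≡ 41 − 43 ≡ 46 (mod 48). Using 23⁻¹ = 23: x ≡ 23·46 = 1058 = 22·48 + 2, so x = 2.
Check: φ(2) = 23·2 + 43 = 89 = 1·48 + 41 ≡ 41 (mod 48).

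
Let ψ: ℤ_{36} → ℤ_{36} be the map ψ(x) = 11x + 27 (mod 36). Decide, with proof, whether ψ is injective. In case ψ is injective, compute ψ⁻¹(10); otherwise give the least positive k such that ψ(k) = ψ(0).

Suppose ψ(s) = ψ(t) in ℤ_{36}. Then 11s + 27 ≡ 11t + 27 (mod 36), hence 11(s − t) ≡ 0 (mod 36).
Since gcd(11, 36) = 1, 11 is invertible modulo 36, hence s − t ≡ 0 (mod 36), i.e. s = t.
Hence ψ is injective.
We now compute 11⁻¹ mod 36 explicitly. Euclid's algorithm: 36 = 3·11 + 3, 11 = 3·3 + 2, 3 = 1·2 + 1; back-substituting gives 1 = 23·11 − 7·36, so 11⁻¹ ≡ 23 (mod 36).
Since ψ is injective, we find ψ⁻¹(10): we need 11x ≡ 10 − 27 ≡ 19 (mod 36). Using 11⁻¹ = 23: x ≡ 23·19 = 437 = 12·36 + 5, so x = 5.
Check: ψ(5) = 11·5 + 27 = 82 = 2·36 + 10 ≡ 10 (mod 36).

5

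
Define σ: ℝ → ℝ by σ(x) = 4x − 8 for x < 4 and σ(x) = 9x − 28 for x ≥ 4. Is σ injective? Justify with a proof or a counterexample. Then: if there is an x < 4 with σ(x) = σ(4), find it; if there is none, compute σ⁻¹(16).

44/9

Both pieces are strictly increasing (slopes 4 and 9), so each is injective on its own interval.
The left piece maps (−∞, 4) onto (−∞, 8); the right piece maps [4, ∞) onto [8, ∞).
These images are disjoint, so no value is attained by both pieces. Hence σ is injective.
Because the two images are disjoint, no x < 4 has σ(x) = σ(4), so we compute σ⁻¹(16): 16 lies in [8, ∞), so solve 9x − 28 = 16: x = (16 + 28)/9 = 44/9.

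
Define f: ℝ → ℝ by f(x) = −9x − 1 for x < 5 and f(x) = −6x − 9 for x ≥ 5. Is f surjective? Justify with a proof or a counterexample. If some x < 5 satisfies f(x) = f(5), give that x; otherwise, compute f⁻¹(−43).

Both pieces are strictly decreasing (slopes −9 and −6), so each is injective on its own interval.
The left piece maps (−∞, 5) onto (−46, ∞); the right piece maps [5, ∞) onto (−∞, −39].
The union (−46, ∞) ∪ (−∞, −39] covers ℝ, so f is surjective.
For the follow-up: the images overlap, so an x < 5 with f(x) = f(5) exists. f(5) = −39; solving −9x − 1 = −39 for x < 5 gives x = (−39 + 1)/(−9) = 38/9.

38/9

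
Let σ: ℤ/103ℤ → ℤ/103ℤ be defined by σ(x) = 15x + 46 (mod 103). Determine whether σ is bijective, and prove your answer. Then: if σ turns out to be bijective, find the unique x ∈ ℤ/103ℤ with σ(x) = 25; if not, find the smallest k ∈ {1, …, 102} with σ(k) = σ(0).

81

If σ(s) = σ(t), then 15s ≡ 15t (mod 103). Because gcd(15, 103) = 1, we may cancel 15 to get s ≡ t (mod 103).
We now compute 15⁻¹ mod 103 explicitly. Euclid's algorithm: 103 = 6·15 + 13, 15 = 1·13 + 2, 13 = 6·2 + 1; back-substituting gives 1 = 55·15 − 8·103, so 15⁻¹ ≡ 55 (mod 103).
For any y ∈ ℤ/103ℤ, x = 55(y − 46) mod 103 satisfies σ(x) = 15·55(y − 46) + 46 ≡ y (since 15·55 ≡ 1 mod 103). So every y has a preimage.
Therefore σ is bijective.
Since σ is bijective, we find σ⁻¹(25): we need 15x ≡ 25 − 46 ≡ 82 (mod 103). Using 15⁻¹ = 55: x ≡ 55·82 = 4510 = 43·103 + 81, so x = 81.
Check: σ(81) = 15·81 + 46 = 1261 = 12·103 + 25 ≡ 25 (mod 103).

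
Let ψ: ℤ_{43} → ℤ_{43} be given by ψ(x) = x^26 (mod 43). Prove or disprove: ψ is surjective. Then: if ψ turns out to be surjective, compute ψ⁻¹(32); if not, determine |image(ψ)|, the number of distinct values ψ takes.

22

ψ(21): Repeated squaring mod 43: 21^1 ≡ 21, 21^2 ≡ 21² = 441 ≡ 11, 21^4 ≡ 11² = 121 ≡ 35, 21^8 ≡ 35² = 1225 ≡ 21, 21^16 ≡ 21² = 441 ≡ 11. Since 26 = 16 + 8 + 2, 21^26 ≡ 11·21·11: 11·21 = 231 ≡ 16, then 16·11 = 176 ≡ 4. So 21^26 ≡ 4 (mod 43).
ψ(22): Repeated squaring mod 43: 22^1 ≡ 22, 22^2 ≡ 22² = 484 ≡ 11, 22^4 ≡ 11² = 121 ≡ 35, 22^8 ≡ 35² = 1225 ≡ 21, 22^16 ≡ 21² = 441 ≡ 11. Since 26 = 16 + 8 + 2, 22^26 ≡ 11·21·11: 11·21 = 231 ≡ 16, then 16·11 = 176 ≡ 4. So 22^26 ≡ 4 (mod 43).
So ψ(21) = ψ(22) = 4 while 21 ≠ 22, therefore ψ is not injective.
A non-injective map from the 43-element set ℤ_{43} to itself takes at most 42 distinct values, so it cannot be surjective. Therefore ψ is not surjective.
Since ψ is not surjective, we determine |image(ψ)|. Computing x^26 mod 43 for each x (by repeated squaring, reducing mod 43 at every step), the values ψ(0), ψ(1), …, ψ(42) are: 0, 1, 11, 15, 35, 14, 36, 6, 41, 10, 25, 16, 9, 31, 23, 38, 21, 40, 24, 13, 17, 4, 4, 17, 13, 24, 40, 21, 38, 23, 31, 9, 16, 25, 10, 41, 6, 36, 14, 35, 15, 11, 1.
The distinct values are {0, 1, 4, 6, 9, 10, 11, 13, 14, 15, 16, 17, 21, 23, 24, 25, 31, 35, 36, 38, 40, 41}; there are 22 of them.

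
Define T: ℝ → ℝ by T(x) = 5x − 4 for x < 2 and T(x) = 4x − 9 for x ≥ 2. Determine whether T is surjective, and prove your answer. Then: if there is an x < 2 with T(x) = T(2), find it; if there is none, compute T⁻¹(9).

3/5

Both pieces are strictly increasing (slopes 5 and 4), so each is injective on its own interval.
The left piece maps (−∞, 2) onto (−∞, 6); the right piece maps [2, ∞) onto [−1, ∞).
The union (−∞, 6) ∪ [−1, ∞) covers ℝ, so T is surjective.
For the follow-up: the images overlap, so an x < 2 with T(x) = T(2) exists. T(2) = −1; solving 5x − 4 = −1 for x < 2 gives x = (−1 + 4)/5 = 3/5.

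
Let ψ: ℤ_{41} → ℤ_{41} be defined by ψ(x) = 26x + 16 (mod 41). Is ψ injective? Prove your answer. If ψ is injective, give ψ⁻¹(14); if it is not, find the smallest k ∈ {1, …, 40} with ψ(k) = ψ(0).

Recall that injectivity means: for all s, t in the domain, ψ(s) = ψ(t) implies s = t.
Suppose ψ(s) = ψ(t) in ℤ_{41}. Then 26s + 16 ≡ 26t + 16 (mod 41), therefore 26(s − t) ≡ 0 (mod 41).
Since gcd(26, 41) = 1, 26 is invertible modulo 41, hence s − t ≡ 0 (mod 41), i.e. s = t.
Hence ψ is injective.
We now compute 26⁻¹ mod 41 explicitly. Euclid's algorithm: 41 = 1·26 + 15, 26 = 1·15 + 11, 15 = 1·11 + 4, 11 = 2·4 + 3, 4 = 1·3 + 1; back-substituting gives 1 = 30·26 − 19·41, so 26⁻¹ ≡ 30 (mod 41).
Since ψ is injective, we compute ψ⁻¹(14): solve 26x + 16 ≡ 14 (mod 41), i.e. 26x ≡ 39 (mod 41).
Multiplying by 26⁻¹ = 30 gives x ≡ 30·39 = 1170 = 28·41 + 22 ≡ 22 (mod 41).
Check: ψ(22) = 26·22 + 16 = 588 = 14·41 + 14 ≡ 14 (mod 41).

22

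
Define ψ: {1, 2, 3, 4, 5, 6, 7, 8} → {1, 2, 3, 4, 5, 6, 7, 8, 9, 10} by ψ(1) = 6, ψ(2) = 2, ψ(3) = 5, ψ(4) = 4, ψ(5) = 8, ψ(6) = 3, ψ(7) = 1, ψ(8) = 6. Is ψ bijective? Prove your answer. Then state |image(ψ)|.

ψ(1) = 6 = ψ(8) with 1 ≠ 8, so ψ is not injective, hence not bijective.
The image of ψ is {1, 2, 3, 4, 5, 6, 8}, which has 7 elements.

7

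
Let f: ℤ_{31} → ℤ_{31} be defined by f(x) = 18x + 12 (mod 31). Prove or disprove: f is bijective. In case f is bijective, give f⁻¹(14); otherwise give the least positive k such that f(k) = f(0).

If f(x_1) = f(x_2), then 18x_1 ≡ 18x_2 (mod 31). Because gcd(18, 31) = 1, we may cancel 18 to get x_1 ≡ x_2 (mod 31).
We now compute 18⁻¹ mod 31 explicitly. Euclid's algorithm: 31 = 1·18 + 13, 18 = 1·13 + 5, 13 = 2·5 + 3, 5 = 1·3 + 2, 3 = 1·2 + 1; back-substituting gives 1 = 19·18 − 11·31, so 18⁻¹ ≡ 19 (mod 31).
For any y ∈ ℤ_{31}, x = 19(y − 12) mod 31 satisfies f(x) = 18·19(y − 12) + 12 ≡ y (since 18·19 ≡ 1 mod 31). So every y has a preimage.
Thus f is bijective.
Since f is bijective, we compute f⁻¹(14): solve 18x + 12 ≡ 14 (mod 31), i.e. 18x ≡ 2 (mod 31).
Multiplying by 18⁻¹ = 19 gives x ≡ 19·2 = 38 = 1·31 + 7 ≡ 7 (mod 31).
Check: f(7) = 18·7 + 12 = 138 = 4·31 + 14 ≡ 14 (mod 31).

7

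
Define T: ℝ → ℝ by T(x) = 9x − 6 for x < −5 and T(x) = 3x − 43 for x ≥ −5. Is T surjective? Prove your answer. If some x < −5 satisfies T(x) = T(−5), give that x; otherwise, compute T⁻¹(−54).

-52/9

Both pieces are strictly increasing (slopes 9 and 3), so each is injective on its own interval.
The left piece maps (−∞, −5) onto (−∞, −51); the right piece maps [−5, ∞) onto [−58, ∞).
The union (−∞, −51) ∪ [−58, ∞) covers ℝ, so T is surjective.
For the follow-up: the images overlap, so an x < −5 with T(x) = T(−5) exists. T(−5) = −58; solving 9x − 6 = −58 for x < −5 gives x = (−58 + 6)/9 = −52/9.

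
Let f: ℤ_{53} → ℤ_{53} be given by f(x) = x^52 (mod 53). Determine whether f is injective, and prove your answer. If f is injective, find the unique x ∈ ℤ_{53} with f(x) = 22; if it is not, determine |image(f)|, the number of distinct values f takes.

f(1) = 1^52 = 1.
f(2): Repeated squaring mod 53: 2^1 ≡ 2, 2^2 ≡ 2² = 4, 2^4 ≡ 4² = 16, 2^8 ≡ 16² = 256 ≡ 44, 2^16 ≡ 44² = 1936 ≡ 28, 2^32 ≡ 28² = 784 ≡ 42. Since 52 = 32 + 16 + 4, 2^52 ≡ 42·28·16: 42·28 = 1176 ≡ 10, then 10·16 = 160 ≡ 1. So 2^52 ≡ 1 (mod 53).
So f(1) = f(2) = 1 while 1 ≠ 2, thus f is not injective.
Since f is not injective, we determine |image(f)|. Computing x^52 mod 53 for each x (by repeated squaring, reducing mod 53 at every step), the values f(0), f(1), …, f(52) are: 0, 1, 1, 1, 1, 1, 1, 1, 1, 1, 1, 1, 1, 1, 1, 1, 1, 1, 1, 1, 1, 1, 1, 1, 1, 1, 1, 1, 1, 1, 1, 1, 1, 1, 1, 1, 1, 1, 1, 1, 1, 1, 1, 1, 1, 1, 1, 1, 1, 1, 1, 1, 1.
The distinct values are {0, 1}; there are 2 of them.

2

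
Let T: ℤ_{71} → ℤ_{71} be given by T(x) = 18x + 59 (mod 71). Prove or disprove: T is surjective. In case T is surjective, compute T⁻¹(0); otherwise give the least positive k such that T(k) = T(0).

Recall that surjectivity means every element of the codomain has a preimage under T.
Since gcd(18, 71) = 1, 18 is invertible modulo 71. Euclid's algorithm: 71 = 3·18 + 17, 18 = 1·17 + 1; back-substituting gives 1 = 4·18 − 1·71, so 18⁻¹ ≡ 4 (mod 71).
For any y ∈ ℤ_{71}, x = 4(y − 59) mod 71 satisfies T(x) = 18·4(y − 59) + 59 ≡ y (since 18·4 ≡ 1 mod 71). So every y has a preimage.
Therefore T is surjective.
Since T is surjective, we compute T⁻¹(0): solve 18x + 59 ≡ 0 (mod 71), i.e. 18x ≡ 12 (mod 71).
Multiplying by 18⁻¹ = 4 gives x ≡ 4·12 = 48 ≡ 48 (mod 71).
Check: T(48) = 18·48 + 59 = 923 = 13·71 + 0 ≡ 0 (mod 71).

48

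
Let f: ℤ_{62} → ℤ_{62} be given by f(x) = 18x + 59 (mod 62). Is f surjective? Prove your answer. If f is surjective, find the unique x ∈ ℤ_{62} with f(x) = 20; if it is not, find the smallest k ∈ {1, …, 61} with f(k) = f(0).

31

Since gcd(18, 62) = 2, we have 18x ≡ 0 (mod 2) for all x, so f(x) ≡ 1 (mod 2).
But 0 ≢ 1 (mod 2), so 0 ∈ ℤ_{62} has no preimage. Hence f is not surjective.
Since f is not surjective, we find the least positive k with f(k) = f(0): this means 18k ≡ 0 (mod 62), i.e. 62 ∣ 18k. Since gcd(18, 62) = 2, dividing through by 2 this holds exactly when 31 ∣ 9k, and as gcd(9, 31) = 1, exactly when 31 ∣ k.
The smallest positive such k is 31.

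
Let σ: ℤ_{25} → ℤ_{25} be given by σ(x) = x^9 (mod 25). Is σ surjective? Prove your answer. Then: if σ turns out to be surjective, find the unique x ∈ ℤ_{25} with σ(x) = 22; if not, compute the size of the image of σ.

σ(0) = 0^9 = 0.
σ(5): Repeated squaring mod 25: 5^1 ≡ 5, 5^2 ≡ 5² = 25 ≡ 0, 5^4 ≡ 0² = 0, 5^8 ≡ 0² = 0. Since 9 = 8 + 1, 5^9 ≡ 0·5: 0·5 = 0. So 5^9 ≡ 0 (mod 25).
So σ(0) = σ(5) = 0 while 0 ≠ 5, hence σ is not injective.
A non-injective map from the 25-element set ℤ_{25} to itself takes at most 24 distinct values, so it cannot be surjective. Hence σ is not surjective.
Since σ is not surjective, we determine |image(σ)|. Computing x^9 mod 25 for each x (by repeated squaring, reducing mod 25 at every step), the values σ(0), σ(1), …, σ(24) are: 0, 1, 12, 8, 19, 0, 21, 7, 3, 14, 0, 16, 2, 23, 9, 0, 11, 22, 18, 4, 0, 6, 17, 13, 24.
The distinct values are {0, 1, 2, 3, 4, 6, 7, 8, 9, 11, 12, 13, 14, 16, 17, 18, 19, 21, 22, 23, 24}; there are 21 of them.

21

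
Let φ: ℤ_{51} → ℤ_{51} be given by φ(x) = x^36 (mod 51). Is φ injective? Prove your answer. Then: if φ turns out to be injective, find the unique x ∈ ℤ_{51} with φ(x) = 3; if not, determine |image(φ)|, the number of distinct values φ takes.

10

φ(1) = 1^36 = 1.
φ(4): Repeated squaring mod 51: 4^1 ≡ 4, 4^2 ≡ 4² = 16, 4^4 ≡ 16² = 256 ≡ 1, 4^8 ≡ 1² = 1, 4^16 ≡ 1² = 1, 4^32 ≡ 1² = 1. Since 36 = 32 + 4, 4^36 ≡ 1·1: 1·1 = 1. So 4^36 ≡ 1 (mod 51).
So φ(1) = φ(4) = 1 while 1 ≠ 4, thus φ is not injective.
Since φ is not injective, we determine |image(φ)|. Computing x^36 mod 51 for each x (by repeated squaring, reducing mod 51 at every step), the values φ(0), φ(1), …, φ(50) are: 0, 1, 16, 30, 1, 13, 21, 4, 16, 33, 4, 4, 30, 1, 13, 33, 1, 34, 18, 16, 13, 18, 13, 4, 21, 16, 16, 21, 4, 13, 18, 13, 16, 18, 34, 1, 33, 13, 1, 30, 4, 4, 33, 16, 4, 21, 13, 1, 30, 16, 1.
The distinct values are {0, 1, 4, 13, 16, 18, 21, 30, 33, 34}; there are 10 of them.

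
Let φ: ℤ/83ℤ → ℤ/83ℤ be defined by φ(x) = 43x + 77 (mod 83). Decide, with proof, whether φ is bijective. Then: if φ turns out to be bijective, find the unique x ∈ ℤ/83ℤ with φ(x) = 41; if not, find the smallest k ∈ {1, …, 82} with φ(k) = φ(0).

59

Recall that injectivity means: for all u, v in the domain, φ(u) = φ(v) implies u = v.
Suppose φ(u) = φ(v) in ℤ/83ℤ. Then 43u + 77 ≡ 43v + 77 (mod 83), therefore 43(u − v) ≡ 0 (mod 83).
Since gcd(43, 83) = 1, 43 is invertible modulo 83, hence u − v ≡ 0 (mod 83), i.e. u = v.
We now compute 43⁻¹ mod 83 explicitly. Euclid's algorithm: 83 = 1·43 + 40, 43 = 1·40 + 3, 40 = 13·3 + 1; back-substituting gives 1 = 56·43 − 29·83, so 43⁻¹ ≡ 56 (mod 83).
Then y ↦ 56(y − 77) is a two-sided inverse to φ, so every y ∈ ℤ/83ℤ has a preimage.
Hence φ is bijective.
Since φ is bijective, we compute φ⁻¹(41): solve 43x + 77 ≡ 41 (mod 83), i.e. 43x ≡ 47 (mod 83).
Multiplying by 43⁻¹ = 56 gives x ≡ 56·47 = 2632 = 31·83 + 59 ≡ 59 (mod 83).
Check: φ(59) = 43·59 + 77 = 2614 = 31·83 + 41 ≡ 41 (mod 83).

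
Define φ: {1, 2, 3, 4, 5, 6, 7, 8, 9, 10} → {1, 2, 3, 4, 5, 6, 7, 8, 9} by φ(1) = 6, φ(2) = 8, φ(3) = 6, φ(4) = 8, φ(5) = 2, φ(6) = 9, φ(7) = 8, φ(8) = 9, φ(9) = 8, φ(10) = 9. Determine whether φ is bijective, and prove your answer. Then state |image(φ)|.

φ(1) = 6 = φ(3) with 1 ≠ 3, so φ is not injective, hence not bijective.
The image of φ is {2, 6, 8, 9}, which has 4 elements.

4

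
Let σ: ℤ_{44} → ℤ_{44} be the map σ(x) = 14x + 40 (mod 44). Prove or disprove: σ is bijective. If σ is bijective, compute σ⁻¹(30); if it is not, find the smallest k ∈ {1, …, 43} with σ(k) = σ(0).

22

Recall: injectivity means: for all x_1, x_2 in the domain, σ(x_1) = σ(x_2) implies x_1 = x_2.
We have gcd(14, 44) = 2 > 1. Taking x_1 = 0 and x_2 = 22: σ(0) = 40 and σ(22) = 14·22 + 40 = 348 ≡ 40 (mod 44).
So σ(0) = σ(22) while 0 ≠ 22, hence σ is not injective, hence not bijective.
Since σ is not bijective, we find the least positive k with σ(k) = σ(0): this means 14k ≡ 0 (mod 44), i.e. 44 ∣ 14k. Since gcd(14, 44) = 2, dividing through by 2 this holds exactly when 22 ∣ 7k, and as gcd(7, 22) = 1, exactly when 22 ∣ k.
The smallest positive such k is 22.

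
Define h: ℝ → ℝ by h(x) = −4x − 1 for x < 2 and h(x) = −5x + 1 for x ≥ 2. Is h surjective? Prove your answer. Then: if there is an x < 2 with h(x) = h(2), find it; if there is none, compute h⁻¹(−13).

Both pieces are strictly decreasing (slopes −4 and −5), so each is injective on its own interval.
The left piece maps (−∞, 2) onto (−9, ∞); the right piece maps [2, ∞) onto (−∞, −9].
These images together cover ℝ, so h is surjective.
Because the two images are disjoint, no x < 2 has h(x) = h(2), so we compute h⁻¹(−13): −13 lies in (−∞, −9], so solve −5x + 1 = −13: x = (−13 − 1)/(−5) = 14/5.

14/5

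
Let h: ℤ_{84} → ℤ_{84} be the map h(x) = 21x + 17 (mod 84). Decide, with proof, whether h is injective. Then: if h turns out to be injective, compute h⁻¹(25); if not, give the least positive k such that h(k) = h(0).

4

We have gcd(21, 84) = 21 > 1. Taking x_1 = 0 and x_2 = 4: h(0) = 17 and h(4) = 21·4 + 17 = 101 ≡ 17 (mod 84).
So h(0) = h(4) while 0 ≠ 4, so h is not injective.
Since h is not injective, we find the least positive k with h(k) = h(0): this means 21k ≡ 0 (mod 84), i.e. 84 ∣ 21k. Since gcd(21, 84) = 21, dividing through by 21 this holds exactly when 4 ∣ k.
The smallest positive such k is 4.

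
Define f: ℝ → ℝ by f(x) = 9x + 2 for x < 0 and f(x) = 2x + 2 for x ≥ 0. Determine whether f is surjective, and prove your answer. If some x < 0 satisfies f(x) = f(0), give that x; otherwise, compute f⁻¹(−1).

Both pieces are strictly increasing (slopes 9 and 2), so each is injective on its own interval.
The left piece maps (−∞, 0) onto (−∞, 2); the right piece maps [0, ∞) onto [2, ∞).
These images together cover ℝ, so f is surjective.
Because the two images are disjoint, no x < 0 has f(x) = f(0), so we compute f⁻¹(−1): −1 lies in (−∞, 2), so solve 9x + 2 = −1: x = (−1 − 2)/9 = −1/3.

-1/3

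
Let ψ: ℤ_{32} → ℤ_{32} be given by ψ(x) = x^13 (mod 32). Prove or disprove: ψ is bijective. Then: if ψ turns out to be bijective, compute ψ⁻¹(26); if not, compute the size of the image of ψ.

ψ(0) = 0^13 = 0.
ψ(2): Repeated squaring mod 32: 2^1 ≡ 2, 2^2 ≡ 2² = 4, 2^4 ≡ 4² = 16, 2^8 ≡ 16² = 256 ≡ 0. Since 13 = 8 + 4 + 1, 2^13 ≡ 0·16·2: 0·16 = 0, then 0·2 = 0. So 2^13 ≡ 0 (mod 32).
So ψ(0) = ψ(2) = 0 while 0 ≠ 2, hence ψ is not injective, hence not bijective.
Since ψ is not bijective, we determine |image(ψ)|. Computing x^13 mod 32 for each x (by repeated squaring, reducing mod 32 at every step), the values ψ(0), ψ(1), …, ψ(31) are: 0, 1, 0, 19, 0, 21, 0, 7, 0, 9, 0, 27, 0, 29, 0, 15, 0, 17, 0, 3, 0, 5, 0, 23, 0, 25, 0, 11, 0, 13, 0, 31.
The distinct values are {0, 1, 3, 5, 7, 9, 11, 13, 15, 17, 19, 21, 23, 25, 27, 29, 31}; there are 17 of them.

17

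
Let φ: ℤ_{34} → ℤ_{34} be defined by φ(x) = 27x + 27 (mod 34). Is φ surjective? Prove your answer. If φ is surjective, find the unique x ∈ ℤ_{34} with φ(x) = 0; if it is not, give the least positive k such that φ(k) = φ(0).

By definition, φ is surjective if every y in the codomain equals φ(x) for some x in the domain.
Since gcd(27, 34) = 1, 27 is invertible modulo 34. Euclid's algorithm: 34 = 1·27 + 7, 27 = 3·7 + 6, 7 = 1·6 + 1; back-substituting gives 1 = 29·27 − 23·34, so 27⁻¹ ≡ 29 (mod 34).
Then y ↦ 29(y − 27) is a two-sided inverse to φ, so every y ∈ ℤ_{34} has a preimage.
Thus φ is surjective.
Since φ is surjective, we compute φ⁻¹(0): solve 27x + 27 ≡ 0 (mod 34), i.e. 27x ≡ 7 (mod 34).
Multiplying by 27⁻¹ = 29 gives x ≡ 29·7 = 203 = 5·34 + 33 ≡ 33 (mod 34).
Check: φ(33) = 27·33 + 27 = 918 = 27·34 + 0 ≡ 0 (mod 34).

33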